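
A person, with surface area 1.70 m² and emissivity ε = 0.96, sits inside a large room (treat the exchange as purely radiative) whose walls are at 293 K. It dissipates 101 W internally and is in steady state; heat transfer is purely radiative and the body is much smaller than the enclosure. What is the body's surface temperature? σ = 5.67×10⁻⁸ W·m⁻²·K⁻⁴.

T ≈ 303 K

For a small grey body in a large enclosure, net radiated power = εσA(T⁴ − T_w⁴).
Steady state: P = εσA(T⁴ − T_w⁴) with A = 1.70 m².
T⁴ = P/(εσA) + T_w⁴ = 101/(0.96·5.67×10⁻⁸·1.700) + (293)⁴
    = 1.091×10⁹ + 7.370×10⁹ = 8.462×10⁹ K⁴.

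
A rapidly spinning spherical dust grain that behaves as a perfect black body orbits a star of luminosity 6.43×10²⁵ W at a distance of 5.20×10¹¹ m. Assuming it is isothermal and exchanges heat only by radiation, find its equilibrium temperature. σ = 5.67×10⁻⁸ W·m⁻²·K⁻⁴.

First find the stellar flux at distance d: S = L/(4πd²) = 6.43×10²⁵/(4π·(5.20×10¹¹)²) = 18.92 W/m².
For an isothermal sphere, absorbed (1−a)S·πr² = emitted σ·4πr²·T⁴, so T⁴ = (1−a)S/(4σ).
T⁴ = 1.00·18.92/(4·5.67×10⁻⁸) = 8.344×10⁷ K⁴.

T ≈ 95.6 K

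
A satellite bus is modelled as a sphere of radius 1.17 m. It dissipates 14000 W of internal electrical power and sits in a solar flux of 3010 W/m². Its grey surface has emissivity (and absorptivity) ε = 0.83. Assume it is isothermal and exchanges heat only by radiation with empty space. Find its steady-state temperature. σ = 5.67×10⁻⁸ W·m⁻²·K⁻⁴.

At steady state, absorbed solar power + internal power = radiated power.
Absorbed: α·S·A_cross = 0.83·3010·4.301 = 10740 W (cross-section πr²).
Total input = 10740 + 14000 = 24740 W.
Radiated: εσ·A_surf·T⁴ with A_surf = 4πr² = 17.20 m².
T⁴ = 24740/(0.83·5.67×10⁻⁸·17.20) = 3.057×10¹⁰ K⁴.

T ≈ 418 K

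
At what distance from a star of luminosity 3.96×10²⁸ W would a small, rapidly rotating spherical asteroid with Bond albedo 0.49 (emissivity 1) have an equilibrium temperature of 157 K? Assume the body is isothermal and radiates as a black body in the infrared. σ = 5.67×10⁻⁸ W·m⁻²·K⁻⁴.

d ≈ 3.42×10¹² m

For an isothermal black-emitting sphere, (1−a)S·πr² = σ·4πr²·T⁴ ⇒ S = 4σT⁴/(1−a).
S = 4·5.67×10⁻⁸·(157)⁴/0.510 = 270.2 W/m².
Flux falls as S = L/(4πd²), so d = √(L/(4πS)) = √(3.96×10²⁸/(4π·270.2)).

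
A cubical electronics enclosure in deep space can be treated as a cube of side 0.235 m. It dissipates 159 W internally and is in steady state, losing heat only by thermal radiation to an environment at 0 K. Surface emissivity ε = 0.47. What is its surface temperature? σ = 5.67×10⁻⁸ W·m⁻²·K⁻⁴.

Steady state: internal power = radiated power, P = εσA T⁴.
Radiating area A = 6L² = 0.3313 m².
T⁴ = P/(εσA) = 159/(0.47·5.67×10⁻⁸·0.3313) = 1.801×10¹⁰ K⁴.
T = (1.801×10¹⁰)^(1/4).

T ≈ 366 K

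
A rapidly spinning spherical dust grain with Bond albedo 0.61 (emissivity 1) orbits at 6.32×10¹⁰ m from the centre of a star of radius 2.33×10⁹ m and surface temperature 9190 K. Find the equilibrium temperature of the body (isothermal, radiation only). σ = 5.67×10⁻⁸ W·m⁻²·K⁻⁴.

T ≈ 986 K

The star's surface emits σT_*⁴; at distance d the flux is S = σT_*⁴(R_*/d)².
S = 5.67×10⁻⁸·(9190)⁴·(2.33×10⁹/6.32×10¹⁰)² = 5.497×10⁵ W/m².
For an isothermal sphere T⁴ = (1−a)S/(4σ) = 9.452×10¹¹ K⁴.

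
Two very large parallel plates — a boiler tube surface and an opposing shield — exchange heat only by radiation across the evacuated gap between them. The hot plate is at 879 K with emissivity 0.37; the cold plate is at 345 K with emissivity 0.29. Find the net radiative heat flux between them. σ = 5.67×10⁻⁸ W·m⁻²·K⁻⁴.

For two infinite grey parallel plates, q = σ(T₁⁴ − T₂⁴)/(1/ε₁ + 1/ε₂ − 1).
T₁⁴ − T₂⁴ = 5.970×10¹¹ − 1.417×10¹⁰ = 5.828×10¹¹ K⁴.
1/ε₁ + 1/ε₂ − 1 = 2.703 + 3.448 − 1 = 5.151.
q = 5.67×10⁻⁸ × 5.828×10¹¹ / 5.151.

q ≈ 6420 W/m²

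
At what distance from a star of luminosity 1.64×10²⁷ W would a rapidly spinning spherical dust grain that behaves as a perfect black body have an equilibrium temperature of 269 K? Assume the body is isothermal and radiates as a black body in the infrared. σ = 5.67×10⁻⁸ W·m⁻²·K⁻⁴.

d ≈ 3.32×10¹¹ m

For an isothermal black-emitting sphere, (1−a)S·πr² = σ·4πr²·T⁴ ⇒ S = 4σT⁴/(1−a).
S = 4·5.67×10⁻⁸·(269)⁴/1.00 = 1188 W/m².
Flux falls as S = L/(4πd²), so d = √(L/(4πS)) = √(1.64×10²⁷/(4π·1188)).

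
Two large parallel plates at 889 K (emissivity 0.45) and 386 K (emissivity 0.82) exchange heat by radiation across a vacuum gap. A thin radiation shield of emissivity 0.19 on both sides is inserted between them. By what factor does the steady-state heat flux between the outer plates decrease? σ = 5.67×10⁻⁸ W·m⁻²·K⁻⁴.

factor ≈ 4.90

Without shield: q₀ = σΔ(T⁴)/(1/ε₁+1/ε₂−1) with denominator 2.442.
With shield the two gaps are in series; the resistances add: (1/ε₁+1/ε_s−1)+(1/ε_s+1/ε₂−1) = 6.485+5.483 = 11.97.
Heat-flux ratio q₀/q = 11.97/2.442.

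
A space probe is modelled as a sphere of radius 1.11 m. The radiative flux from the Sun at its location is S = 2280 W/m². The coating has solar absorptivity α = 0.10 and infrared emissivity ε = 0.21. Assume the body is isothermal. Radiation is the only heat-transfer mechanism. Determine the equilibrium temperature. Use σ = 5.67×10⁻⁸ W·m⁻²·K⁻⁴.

At equilibrium, absorbed power = emitted power.
Absorbing cross-section = πr² = 3.871 m²; emitting surface = 4πr² = 15.48 m² (ratio 4).
αS·A_cross = εσ·A_surf·T⁴  ⇒  T⁴ = αS/(ε·4σ).
T⁴ = 0.100·2280/(0.21·4·5.67×10⁻⁸) = 4.787×10⁹ K⁴.
T = (4.787×10⁹)^(1/4).

T ≈ 263 K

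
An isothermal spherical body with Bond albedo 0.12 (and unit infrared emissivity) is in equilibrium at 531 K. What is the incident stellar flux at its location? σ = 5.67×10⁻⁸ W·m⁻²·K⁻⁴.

(1−a)S·πr² = σ·4πr²·T⁴ ⇒ S = 4σT⁴/(1−a).
S = 4·5.67×10⁻⁸·7.950×10¹⁰/0.880.

S ≈ 20500 W/m²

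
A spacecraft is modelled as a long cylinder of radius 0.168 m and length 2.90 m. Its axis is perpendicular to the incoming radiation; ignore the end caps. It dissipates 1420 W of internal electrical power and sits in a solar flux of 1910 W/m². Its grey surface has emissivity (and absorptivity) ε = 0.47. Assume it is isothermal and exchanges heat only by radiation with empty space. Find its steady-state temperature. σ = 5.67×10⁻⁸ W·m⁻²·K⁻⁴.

At steady state, absorbed solar power + internal power = radiated power.
Absorbed: α·S·A_cross = 0.47·1910·0.9744 = 874.7 W (cross-section 2rL).
Total input = 874.7 + 1420 = 2295 W.
Radiated: εσ·A_surf·T⁴ with A_surf = 2πrL = 3.061 m².
T⁴ = 2295/(0.47·5.67×10⁻⁸·3.061) = 2.813×10¹⁰ K⁴.

T ≈ 410 K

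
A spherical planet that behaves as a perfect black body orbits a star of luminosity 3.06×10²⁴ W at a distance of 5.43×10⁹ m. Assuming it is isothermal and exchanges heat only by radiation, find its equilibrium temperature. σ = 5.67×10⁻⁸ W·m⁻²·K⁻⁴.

First find the stellar flux at distance d: S = L/(4πd²) = 3.06×10²⁴/(4π·(5.43×10⁹)²) = 8259 W/m².
For an isothermal sphere, absorbed (1−a)S·πr² = emitted σ·4πr²·T⁴, so T⁴ = (1−a)S/(4σ).
T⁴ = 1.00·8259/(4·5.67×10⁻⁸) = 3.641×10¹⁰ K⁴.

T ≈ 437 K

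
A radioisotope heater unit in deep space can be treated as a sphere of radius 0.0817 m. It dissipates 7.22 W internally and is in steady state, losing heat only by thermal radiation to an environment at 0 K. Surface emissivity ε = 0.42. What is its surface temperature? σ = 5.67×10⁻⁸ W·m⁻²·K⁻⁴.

T ≈ 245 K

Steady state: internal power = radiated power, P = εσA T⁴.
Radiating area A = 4πr² = 0.08388 m².
T⁴ = P/(εσA) = 7.22/(0.42·5.67×10⁻⁸·0.08388) = 3.615×10⁹ K⁴.
T = (3.615×10⁹)^(1/4).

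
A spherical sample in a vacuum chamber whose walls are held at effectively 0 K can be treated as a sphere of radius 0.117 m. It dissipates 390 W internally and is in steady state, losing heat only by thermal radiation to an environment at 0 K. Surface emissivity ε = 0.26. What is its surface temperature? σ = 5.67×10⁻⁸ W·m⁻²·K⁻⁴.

Steady state: internal power = radiated power, P = εσA T⁴.
Radiating area A = 4πr² = 0.1720 m².
T⁴ = P/(εσA) = 390/(0.26·5.67×10⁻⁸·0.1720) = 1.538×10¹¹ K⁴.
T = (1.538×10¹¹)^(1/4).

T ≈ 626 K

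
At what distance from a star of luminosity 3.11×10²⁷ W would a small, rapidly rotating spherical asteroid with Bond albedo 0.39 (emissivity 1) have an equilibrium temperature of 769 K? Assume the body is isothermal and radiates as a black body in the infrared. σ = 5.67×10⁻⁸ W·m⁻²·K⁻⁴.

d ≈ 4.36×10¹⁰ m

For an isothermal black-emitting sphere, (1−a)S·πr² = σ·4πr²·T⁴ ⇒ S = 4σT⁴/(1−a).
S = 4·5.67×10⁻⁸·(769)⁴/0.610 = 1.300×10⁵ W/m².
Flux falls as S = L/(4πd²), so d = √(L/(4πS)) = √(3.11×10²⁷/(4π·1.300×10⁵)).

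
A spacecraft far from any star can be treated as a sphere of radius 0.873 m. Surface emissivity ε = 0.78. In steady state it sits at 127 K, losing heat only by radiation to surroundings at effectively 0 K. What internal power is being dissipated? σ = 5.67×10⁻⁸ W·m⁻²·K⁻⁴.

Steady state: P = εσA T⁴.
A = 4πr² = 9.577 m²; T⁴ = (127)⁴ = 2.601×10⁸ K⁴.
P = 0.78 × 5.67×10⁻⁸ × 9.577 × 2.601×10⁸.

P ≈ 110 W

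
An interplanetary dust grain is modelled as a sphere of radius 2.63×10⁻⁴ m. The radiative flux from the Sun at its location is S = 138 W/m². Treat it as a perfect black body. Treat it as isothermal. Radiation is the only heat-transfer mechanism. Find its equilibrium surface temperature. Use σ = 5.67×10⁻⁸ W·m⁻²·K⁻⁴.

T ≈ 157 K

At equilibrium, absorbed power = emitted power.
Absorbing cross-section = πr² = 2.173×10⁻⁷ m²; emitting surface = 4πr² = 8.692×10⁻⁷ m² (ratio 4).
S·A_cross = εσ·A_surf·T⁴  ⇒  T⁴ = S/(4σ).
T⁴ = 1.00·138/(4·5.67×10⁻⁸) = 6.085×10⁸ K⁴.
T = (6.085×10⁸)^(1/4).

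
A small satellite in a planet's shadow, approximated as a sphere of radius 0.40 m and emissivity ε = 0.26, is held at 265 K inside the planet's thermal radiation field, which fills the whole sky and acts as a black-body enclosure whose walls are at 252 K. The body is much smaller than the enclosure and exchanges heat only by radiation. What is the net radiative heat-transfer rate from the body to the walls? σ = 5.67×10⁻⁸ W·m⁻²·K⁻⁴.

For a small grey body in a large enclosure: P_net = εσA(T_body⁴ − T_wall⁴).
A = 4πr² = 2.011 m²; T_body⁴ − T_wall⁴ = 4.932×10⁹ − 4.033×10⁹ = 8.988×10⁸ K⁴.
|P_net| = 0.26·5.67×10⁻⁸·2.011·8.988×10⁸.

P_net ≈ 26.6 W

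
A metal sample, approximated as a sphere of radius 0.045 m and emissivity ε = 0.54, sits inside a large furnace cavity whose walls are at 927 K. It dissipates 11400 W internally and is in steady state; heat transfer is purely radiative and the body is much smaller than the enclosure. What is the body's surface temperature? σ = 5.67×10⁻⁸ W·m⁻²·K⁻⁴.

T ≈ 1980 K

For a small grey body in a large enclosure, net radiated power = εσA(T⁴ − T_w⁴).
Steady state: P = εσA(T⁴ − T_w⁴) with A = 4πr² = 0.02545 m².
T⁴ = P/(εσA) + T_w⁴ = 11400/(0.54·5.67×10⁻⁸·0.02545) + (927)⁴
    = 1.463×10¹³ + 7.384×10¹¹ = 1.537×10¹³ K⁴.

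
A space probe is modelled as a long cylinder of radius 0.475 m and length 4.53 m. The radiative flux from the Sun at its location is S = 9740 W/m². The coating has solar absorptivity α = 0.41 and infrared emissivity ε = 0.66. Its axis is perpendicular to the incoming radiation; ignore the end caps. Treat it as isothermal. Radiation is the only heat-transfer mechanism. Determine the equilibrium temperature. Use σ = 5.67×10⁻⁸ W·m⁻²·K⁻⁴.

At equilibrium, absorbed power = emitted power.
Absorbing cross-section = 2rL = 4.303 m²; emitting surface = 2πrL = 13.52 m² (ratio π).
αS·A_cross = εσ·A_surf·T⁴  ⇒  T⁴ = αS/(ε·πσ).
T⁴ = 0.410·9740/(0.66·π·5.67×10⁻⁸) = 3.397×10¹⁰ K⁴.
T = (3.397×10¹⁰)^(1/4).

T ≈ 429 K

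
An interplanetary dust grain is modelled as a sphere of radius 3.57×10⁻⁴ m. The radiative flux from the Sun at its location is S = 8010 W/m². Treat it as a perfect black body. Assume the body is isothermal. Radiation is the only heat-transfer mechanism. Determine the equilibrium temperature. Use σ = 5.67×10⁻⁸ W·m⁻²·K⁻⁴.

At equilibrium, absorbed power = emitted power.
Absorbing cross-section = πr² = 4.004×10⁻⁷ m²; emitting surface = 4πr² = 1.602×10⁻⁶ m² (ratio 4).
S·A_cross = εσ·A_surf·T⁴  ⇒  T⁴ = S/(4σ).
T⁴ = 1.00·8010/(4·5.67×10⁻⁸) = 3.532×10¹⁰ K⁴.
T = (3.532×10¹⁰)^(1/4).

T ≈ 434 K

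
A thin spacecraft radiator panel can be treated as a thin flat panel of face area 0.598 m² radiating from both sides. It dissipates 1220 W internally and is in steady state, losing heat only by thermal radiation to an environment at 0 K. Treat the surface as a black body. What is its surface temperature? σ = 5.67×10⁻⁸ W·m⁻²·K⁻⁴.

T ≈ 366 K

Steady state: internal power = radiated power, P = εσA T⁴.
Radiating area A = 2·0.598 = 1.196 m².
T⁴ = P/(εσA) = 1220/(1.0·5.67×10⁻⁸·1.196) = 1.799×10¹⁰ K⁴.
T = (1.799×10¹⁰)^(1/4).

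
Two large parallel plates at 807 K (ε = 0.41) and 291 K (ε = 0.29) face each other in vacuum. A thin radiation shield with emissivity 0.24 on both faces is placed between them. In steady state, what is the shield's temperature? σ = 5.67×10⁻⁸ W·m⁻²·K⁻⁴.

T_s ≈ 695 K

In steady state the net flux on the hot side equals that on the cold side.
σ(T₁⁴−T_s⁴)/D₁ = σ(T_s⁴−T₂⁴)/D₂, with D₁ = 1/ε₁+1/ε_s−1 = 5.606, D₂ = 1/ε_s+1/ε₂−1 = 6.615.
Solve for T_s⁴: T_s⁴ = (D₂·T₁⁴ + D₁·T₂⁴)/(D₁+D₂) = 2.329×10¹¹ K⁴.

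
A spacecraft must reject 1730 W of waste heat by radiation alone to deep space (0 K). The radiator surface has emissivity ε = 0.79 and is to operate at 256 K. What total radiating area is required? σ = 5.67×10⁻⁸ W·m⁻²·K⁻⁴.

P = εσA T⁴ ⇒ A = P/(εσT⁴).
T⁴ = 4.295×10⁹ K⁴.
A = 1730/(0.79 × 5.67×10⁻⁸ × 4.295×10⁹).

A ≈ 8.99 m²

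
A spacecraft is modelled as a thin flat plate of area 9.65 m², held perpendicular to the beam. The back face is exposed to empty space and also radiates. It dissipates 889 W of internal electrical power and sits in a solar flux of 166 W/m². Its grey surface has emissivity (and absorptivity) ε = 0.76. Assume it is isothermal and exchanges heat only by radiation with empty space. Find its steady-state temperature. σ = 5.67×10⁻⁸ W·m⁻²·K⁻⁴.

T ≈ 224 K

At steady state, absorbed solar power + internal power = radiated power.
Absorbed: α·S·A_cross = 0.76·166·9.650 = 1217 W (cross-section A).
Total input = 1217 + 889 = 2106 W.
Radiated: εσ·A_surf·T⁴ with A_surf = 2A = 19.30 m².
T⁴ = 2106/(0.76·5.67×10⁻⁸·19.30) = 2.533×10⁹ K⁴.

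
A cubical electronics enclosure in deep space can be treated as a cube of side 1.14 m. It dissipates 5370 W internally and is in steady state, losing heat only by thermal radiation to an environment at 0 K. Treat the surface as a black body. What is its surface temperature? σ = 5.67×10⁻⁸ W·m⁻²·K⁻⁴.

T ≈ 332 K

Steady state: internal power = radiated power, P = εσA T⁴.
Radiating area A = 6L² = 7.798 m².
T⁴ = P/(εσA) = 5370/(1.0·5.67×10⁻⁸·7.798) = 1.215×10¹⁰ K⁴.
T = (1.215×10¹⁰)^(1/4).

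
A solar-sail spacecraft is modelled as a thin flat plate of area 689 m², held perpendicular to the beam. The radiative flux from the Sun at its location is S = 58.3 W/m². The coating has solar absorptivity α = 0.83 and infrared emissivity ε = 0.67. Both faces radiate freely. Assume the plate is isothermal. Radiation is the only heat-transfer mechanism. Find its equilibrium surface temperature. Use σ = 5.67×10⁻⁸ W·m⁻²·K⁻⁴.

T ≈ 159 K

At equilibrium, absorbed power = emitted power.
Absorbing cross-section = A = 689.0 m²; emitting surface = 2A = 1378 m² (ratio 2).
αS·A_cross = εσ·A_surf·T⁴  ⇒  T⁴ = αS/(ε·2σ).
T⁴ = 0.830·58.3/(0.67·2·5.67×10⁻⁸) = 6.369×10⁸ K⁴.
T = (6.369×10⁸)^(1/4).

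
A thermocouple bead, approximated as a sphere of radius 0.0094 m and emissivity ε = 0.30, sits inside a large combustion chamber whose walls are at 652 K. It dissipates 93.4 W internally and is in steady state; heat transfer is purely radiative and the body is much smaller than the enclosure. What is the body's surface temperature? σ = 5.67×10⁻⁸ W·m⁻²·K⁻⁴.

For a small grey body in a large enclosure, net radiated power = εσA(T⁴ − T_w⁴).
Steady state: P = εσA(T⁴ − T_w⁴) with A = 4πr² = 0.001110 m².
T⁴ = P/(εσA) + T_w⁴ = 93.4/(0.30·5.67×10⁻⁸·0.001110) + (652)⁴
    = 4.945×10¹² + 1.807×10¹¹ = 5.126×10¹² K⁴.

T ≈ 1500 K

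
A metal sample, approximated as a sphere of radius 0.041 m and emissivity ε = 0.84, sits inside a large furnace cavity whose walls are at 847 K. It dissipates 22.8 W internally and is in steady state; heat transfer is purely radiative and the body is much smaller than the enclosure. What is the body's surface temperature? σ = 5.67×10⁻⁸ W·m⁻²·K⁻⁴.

For a small grey body in a large enclosure, net radiated power = εσA(T⁴ − T_w⁴).
Steady state: P = εσA(T⁴ − T_w⁴) with A = 4πr² = 0.02112 m².
T⁴ = P/(εσA) + T_w⁴ = 22.8/(0.84·5.67×10⁻⁸·0.02112) + (847)⁴
    = 2.266×10¹⁰ + 5.147×10¹¹ = 5.373×10¹¹ K⁴.

T ≈ 856 K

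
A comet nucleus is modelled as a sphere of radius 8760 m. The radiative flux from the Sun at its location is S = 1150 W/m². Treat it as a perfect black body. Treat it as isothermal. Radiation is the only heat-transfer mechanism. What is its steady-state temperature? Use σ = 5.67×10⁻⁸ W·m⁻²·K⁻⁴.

At equilibrium, absorbed power = emitted power.
Absorbing cross-section = πr² = 2.411×10⁸ m²; emitting surface = 4πr² = 9.643×10⁸ m² (ratio 4).
S·A_cross = εσ·A_surf·T⁴  ⇒  T⁴ = S/(4σ).
T⁴ = 1.00·1150/(4·5.67×10⁻⁸) = 5.071×10⁹ K⁴.
T = (5.071×10⁹)^(1/4).

T ≈ 267 K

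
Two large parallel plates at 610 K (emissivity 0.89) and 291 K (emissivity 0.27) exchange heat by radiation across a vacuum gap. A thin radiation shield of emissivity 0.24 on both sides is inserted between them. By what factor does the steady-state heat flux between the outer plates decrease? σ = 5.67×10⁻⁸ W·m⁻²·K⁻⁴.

Without shield: q₀ = σΔ(T⁴)/(1/ε₁+1/ε₂−1) with denominator 3.827.
With shield the two gaps are in series; the resistances add: (1/ε₁+1/ε_s−1)+(1/ε_s+1/ε₂−1) = 4.290+6.870 = 11.16.
Heat-flux ratio q₀/q = 11.16/3.827.

factor ≈ 2.92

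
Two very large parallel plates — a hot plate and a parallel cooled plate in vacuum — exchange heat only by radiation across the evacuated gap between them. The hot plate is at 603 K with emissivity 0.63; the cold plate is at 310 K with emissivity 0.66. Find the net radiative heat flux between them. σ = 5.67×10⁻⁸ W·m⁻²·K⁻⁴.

For two infinite grey parallel plates, q = σ(T₁⁴ − T₂⁴)/(1/ε₁ + 1/ε₂ − 1).
T₁⁴ − T₂⁴ = 1.322×10¹¹ − 9.235×10⁹ = 1.230×10¹¹ K⁴.
1/ε₁ + 1/ε₂ − 1 = 1.587 + 1.515 − 1 = 2.102.
q = 5.67×10⁻⁸ × 1.230×10¹¹ / 2.102.

q ≈ 3320 W/m²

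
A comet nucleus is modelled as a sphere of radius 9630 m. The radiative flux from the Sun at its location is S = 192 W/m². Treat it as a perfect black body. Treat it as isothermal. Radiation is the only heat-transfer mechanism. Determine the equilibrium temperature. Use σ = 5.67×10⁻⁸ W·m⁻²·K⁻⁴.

T ≈ 171 K

At equilibrium, absorbed power = emitted power.
Absorbing cross-section = πr² = 2.913×10⁸ m²; emitting surface = 4πr² = 1.165×10⁹ m² (ratio 4).
S·A_cross = εσ·A_surf·T⁴  ⇒  T⁴ = S/(4σ).
T⁴ = 1.00·192/(4·5.67×10⁻⁸) = 8.466×10⁸ K⁴.
T = (8.466×10⁸)^(1/4).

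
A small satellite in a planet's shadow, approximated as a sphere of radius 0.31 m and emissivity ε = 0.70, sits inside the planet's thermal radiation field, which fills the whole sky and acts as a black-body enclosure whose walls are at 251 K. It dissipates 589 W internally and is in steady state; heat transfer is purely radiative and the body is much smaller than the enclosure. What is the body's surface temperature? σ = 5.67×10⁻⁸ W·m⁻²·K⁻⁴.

For a small grey body in a large enclosure, net radiated power = εσA(T⁴ − T_w⁴).
Steady state: P = εσA(T⁴ − T_w⁴) with A = 4πr² = 1.208 m².
T⁴ = P/(εσA) + T_w⁴ = 589/(0.70·5.67×10⁻⁸·1.208) + (251)⁴
    = 1.229×10¹⁰ + 3.969×10⁹ = 1.626×10¹⁰ K⁴.

T ≈ 357 K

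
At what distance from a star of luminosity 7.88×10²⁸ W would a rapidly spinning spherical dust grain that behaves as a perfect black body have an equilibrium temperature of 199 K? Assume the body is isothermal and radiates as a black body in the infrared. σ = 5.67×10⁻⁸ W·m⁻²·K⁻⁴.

d ≈ 4.20×10¹² m

For an isothermal black-emitting sphere, (1−a)S·πr² = σ·4πr²·T⁴ ⇒ S = 4σT⁴/(1−a).
S = 4·5.67×10⁻⁸·(199)⁴/1.00 = 355.7 W/m².
Flux falls as S = L/(4πd²), so d = √(L/(4πS)) = √(7.88×10²⁸/(4π·355.7)).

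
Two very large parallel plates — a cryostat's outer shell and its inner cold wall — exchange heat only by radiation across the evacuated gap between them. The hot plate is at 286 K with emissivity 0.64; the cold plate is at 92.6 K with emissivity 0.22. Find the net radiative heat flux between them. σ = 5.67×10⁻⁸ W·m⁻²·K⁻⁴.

For two infinite grey parallel plates, q = σ(T₁⁴ − T₂⁴)/(1/ε₁ + 1/ε₂ − 1).
T₁⁴ − T₂⁴ = 6.691×10⁹ − 7.353×10⁷ = 6.617×10⁹ K⁴.
1/ε₁ + 1/ε₂ − 1 = 1.562 + 4.545 − 1 = 5.108.
q = 5.67×10⁻⁸ × 6.617×10⁹ / 5.108.

q ≈ 73.5 W/m²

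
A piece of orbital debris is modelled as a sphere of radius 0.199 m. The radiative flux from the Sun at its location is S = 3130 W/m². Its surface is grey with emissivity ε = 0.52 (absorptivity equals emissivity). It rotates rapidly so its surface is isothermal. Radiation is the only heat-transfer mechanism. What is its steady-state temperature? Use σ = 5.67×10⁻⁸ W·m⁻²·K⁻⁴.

At equilibrium, absorbed power = emitted power.
Absorbing cross-section = πr² = 0.1244 m²; emitting surface = 4πr² = 0.4976 m² (ratio 4).
εS·A_cross = εσ·A_surf·T⁴  ⇒  T⁴ = S/(4σ)   (ε cancels).
T⁴ = 3130/(4·5.67×10⁻⁸) = 1.380×10¹⁰ K⁴.
T = (1.380×10¹⁰)^(1/4).

T ≈ 343 K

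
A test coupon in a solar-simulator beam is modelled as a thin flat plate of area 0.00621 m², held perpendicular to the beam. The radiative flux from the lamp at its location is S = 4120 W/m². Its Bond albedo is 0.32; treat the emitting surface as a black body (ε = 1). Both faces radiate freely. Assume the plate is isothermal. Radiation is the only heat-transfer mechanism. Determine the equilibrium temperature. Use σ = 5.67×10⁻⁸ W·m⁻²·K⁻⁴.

At equilibrium, absorbed power = emitted power.
Absorbing cross-section = A = 0.006210 m²; emitting surface = 2A = 0.01242 m² (ratio 2).
(1−a)S·A_cross = εσ·A_surf·T⁴  ⇒  T⁴ = (1−a)S/(2σ).
T⁴ = 0.680·4120/(2·5.67×10⁻⁸) = 2.471×10¹⁰ K⁴.
T = (2.471×10¹⁰)^(1/4).

T ≈ 396 K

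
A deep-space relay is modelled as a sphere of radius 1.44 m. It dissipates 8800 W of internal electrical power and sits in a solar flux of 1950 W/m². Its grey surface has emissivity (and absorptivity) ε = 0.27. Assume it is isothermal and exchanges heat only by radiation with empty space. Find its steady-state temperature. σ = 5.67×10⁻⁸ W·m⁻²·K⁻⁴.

T ≈ 418 K

At steady state, absorbed solar power + internal power = radiated power.
Absorbed: α·S·A_cross = 0.27·1950·6.514 = 3430 W (cross-section πr²).
Total input = 3430 + 8800 = 12230 W.
Radiated: εσ·A_surf·T⁴ with A_surf = 4πr² = 26.06 m².
T⁴ = 12230/(0.27·5.67×10⁻⁸·26.06) = 3.066×10¹⁰ K⁴.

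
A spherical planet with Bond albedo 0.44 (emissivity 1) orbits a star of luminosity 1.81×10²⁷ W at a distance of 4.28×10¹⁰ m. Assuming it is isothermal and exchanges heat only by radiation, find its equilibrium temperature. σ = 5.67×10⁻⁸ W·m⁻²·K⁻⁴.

First find the stellar flux at distance d: S = L/(4πd²) = 1.81×10²⁷/(4π·(4.28×10¹⁰)²) = 78630 W/m².
For an isothermal sphere, absorbed (1−a)S·πr² = emitted σ·4πr²·T⁴, so T⁴ = (1−a)S/(4σ).
T⁴ = 0.560·78630/(4·5.67×10⁻⁸) = 1.941×10¹¹ K⁴.

T ≈ 664 K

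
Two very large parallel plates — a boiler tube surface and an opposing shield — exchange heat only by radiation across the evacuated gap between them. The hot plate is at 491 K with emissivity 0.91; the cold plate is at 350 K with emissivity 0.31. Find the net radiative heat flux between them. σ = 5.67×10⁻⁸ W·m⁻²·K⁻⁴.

q ≈ 735 W/m²

For two infinite grey parallel plates, q = σ(T₁⁴ − T₂⁴)/(1/ε₁ + 1/ε₂ − 1).
T₁⁴ − T₂⁴ = 5.812×10¹⁰ − 1.501×10¹⁰ = 4.311×10¹⁰ K⁴.
1/ε₁ + 1/ε₂ − 1 = 1.099 + 3.226 − 1 = 3.325.
q = 5.67×10⁻⁸ × 4.311×10¹⁰ / 3.325.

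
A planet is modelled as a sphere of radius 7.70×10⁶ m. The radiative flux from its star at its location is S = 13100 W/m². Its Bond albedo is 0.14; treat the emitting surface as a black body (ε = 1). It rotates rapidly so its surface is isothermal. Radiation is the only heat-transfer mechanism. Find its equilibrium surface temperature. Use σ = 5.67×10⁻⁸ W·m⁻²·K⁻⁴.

T ≈ 472 K

At equilibrium, absorbed power = emitted power.
Absorbing cross-section = πr² = 1.863×10¹⁴ m²; emitting surface = 4πr² = 7.451×10¹⁴ m² (ratio 4).
(1−a)S·A_cross = εσ·A_surf·T⁴  ⇒  T⁴ = (1−a)S/(4σ).
T⁴ = 0.860·13100/(4·5.67×10⁻⁸) = 4.967×10¹⁰ K⁴.
T = (4.967×10¹⁰)^(1/4).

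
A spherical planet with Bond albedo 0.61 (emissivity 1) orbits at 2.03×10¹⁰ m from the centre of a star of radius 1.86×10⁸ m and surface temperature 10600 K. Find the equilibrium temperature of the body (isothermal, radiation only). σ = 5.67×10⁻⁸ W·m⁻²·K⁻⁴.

The star's surface emits σT_*⁴; at distance d the flux is S = σT_*⁴(R_*/d)².
S = 5.67×10⁻⁸·(10600)⁴·(1.86×10⁸/2.03×10¹⁰)² = 60100 W/m².
For an isothermal sphere T⁴ = (1−a)S/(4σ) = 1.033×10¹¹ K⁴.

T ≈ 567 K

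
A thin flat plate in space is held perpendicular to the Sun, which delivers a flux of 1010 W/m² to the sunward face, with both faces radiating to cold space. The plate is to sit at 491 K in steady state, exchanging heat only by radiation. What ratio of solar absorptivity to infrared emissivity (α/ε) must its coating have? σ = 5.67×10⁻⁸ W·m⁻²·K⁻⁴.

α/ε ≈ 6.53

Balance: αS·A = εσ·2A·T⁴ ⇒ α/ε = 2σT⁴/S.
α/ε = 2·5.67×10⁻⁸·(491)⁴/1010 = 2·5.67×10⁻⁸·5.812×10¹⁰/1010.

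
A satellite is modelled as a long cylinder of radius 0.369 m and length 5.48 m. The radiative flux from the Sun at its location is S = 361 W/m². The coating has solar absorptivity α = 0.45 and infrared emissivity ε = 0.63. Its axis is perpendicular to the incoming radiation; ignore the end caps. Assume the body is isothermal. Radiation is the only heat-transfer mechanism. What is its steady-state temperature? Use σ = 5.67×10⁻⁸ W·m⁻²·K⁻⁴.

T ≈ 195 K

At equilibrium, absorbed power = emitted power.
Absorbing cross-section = 2rL = 4.044 m²; emitting surface = 2πrL = 12.71 m² (ratio π).
αS·A_cross = εσ·A_surf·T⁴  ⇒  T⁴ = αS/(ε·πσ).
T⁴ = 0.450·361/(0.63·π·5.67×10⁻⁸) = 1.448×10⁹ K⁴.
T = (1.448×10⁹)^(1/4).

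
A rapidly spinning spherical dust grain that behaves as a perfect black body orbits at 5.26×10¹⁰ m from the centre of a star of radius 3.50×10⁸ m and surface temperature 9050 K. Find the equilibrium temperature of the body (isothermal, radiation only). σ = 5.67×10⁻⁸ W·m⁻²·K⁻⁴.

T ≈ 522 K

The star's surface emits σT_*⁴; at distance d the flux is S = σT_*⁴(R_*/d)².
S = 5.67×10⁻⁸·(9050)⁴·(3.50×10⁸/5.26×10¹⁰)² = 16840 W/m².
For an isothermal sphere T⁴ = (1−a)S/(4σ) = 7.425×10¹⁰ K⁴.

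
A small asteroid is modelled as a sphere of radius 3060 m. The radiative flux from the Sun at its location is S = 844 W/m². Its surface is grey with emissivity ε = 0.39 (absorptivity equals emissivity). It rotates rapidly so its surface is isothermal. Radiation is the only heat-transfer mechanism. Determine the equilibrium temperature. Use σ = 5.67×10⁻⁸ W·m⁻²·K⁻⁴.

At equilibrium, absorbed power = emitted power.
Absorbing cross-section = πr² = 2.942×10⁷ m²; emitting surface = 4πr² = 1.177×10⁸ m² (ratio 4).
εS·A_cross = εσ·A_surf·T⁴  ⇒  T⁴ = S/(4σ)   (ε cancels).
T⁴ = 844/(4·5.67×10⁻⁸) = 3.721×10⁹ K⁴.
T = (3.721×10⁹)^(1/4).

T ≈ 247 K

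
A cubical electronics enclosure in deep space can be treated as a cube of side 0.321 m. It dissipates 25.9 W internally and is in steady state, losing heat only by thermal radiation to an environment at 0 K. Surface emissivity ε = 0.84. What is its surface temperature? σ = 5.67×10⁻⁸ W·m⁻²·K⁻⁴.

Steady state: internal power = radiated power, P = εσA T⁴.
Radiating area A = 6L² = 0.6182 m².
T⁴ = P/(εσA) = 25.9/(0.84·5.67×10⁻⁸·0.6182) = 8.796×10⁸ K⁴.
T = (8.796×10⁸)^(1/4).

T ≈ 172 K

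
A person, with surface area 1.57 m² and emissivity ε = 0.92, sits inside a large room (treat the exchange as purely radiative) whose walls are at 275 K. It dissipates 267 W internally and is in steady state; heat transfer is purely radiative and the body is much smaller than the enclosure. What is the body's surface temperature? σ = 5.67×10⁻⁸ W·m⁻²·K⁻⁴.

T ≈ 308 K

For a small grey body in a large enclosure, net radiated power = εσA(T⁴ − T_w⁴).
Steady state: P = εσA(T⁴ − T_w⁴) with A = 1.57 m².
T⁴ = P/(εσA) + T_w⁴ = 267/(0.92·5.67×10⁻⁸·1.570) + (275)⁴
    = 3.260×10⁹ + 5.719×10⁹ = 8.979×10⁹ K⁴.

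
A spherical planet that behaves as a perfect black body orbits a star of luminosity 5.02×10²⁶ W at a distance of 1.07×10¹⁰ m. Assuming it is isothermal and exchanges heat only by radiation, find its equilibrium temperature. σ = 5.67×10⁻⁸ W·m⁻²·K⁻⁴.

T ≈ 1110 K

First find the stellar flux at distance d: S = L/(4πd²) = 5.02×10²⁶/(4π·(1.07×10¹⁰)²) = 3.489×10⁵ W/m².
For an isothermal sphere, absorbed (1−a)S·πr² = emitted σ·4πr²·T⁴, so T⁴ = (1−a)S/(4σ).
T⁴ = 1.00·3.489×10⁵/(4·5.67×10⁻⁸) = 1.538×10¹² K⁴.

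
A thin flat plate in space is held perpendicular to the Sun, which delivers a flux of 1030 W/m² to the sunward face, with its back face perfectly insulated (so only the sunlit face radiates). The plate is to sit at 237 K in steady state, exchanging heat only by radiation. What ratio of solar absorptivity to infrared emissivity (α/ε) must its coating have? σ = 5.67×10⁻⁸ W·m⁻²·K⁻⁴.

Balance: αS·A = εσ·1A·T⁴ ⇒ α/ε = σT⁴/S.
α/ε = 5.67×10⁻⁸·(237)⁴/1030 = 5.67×10⁻⁸·3.155×10⁹/1030.

α/ε ≈ 0.174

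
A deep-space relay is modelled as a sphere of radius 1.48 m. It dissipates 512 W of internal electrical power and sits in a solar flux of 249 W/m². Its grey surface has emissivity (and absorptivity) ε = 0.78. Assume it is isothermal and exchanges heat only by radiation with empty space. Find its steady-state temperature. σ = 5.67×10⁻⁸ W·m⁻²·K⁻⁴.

At steady state, absorbed solar power + internal power = radiated power.
Absorbed: α·S·A_cross = 0.78·249·6.881 = 1336 W (cross-section πr²).
Total input = 1336 + 512 = 1848 W.
Radiated: εσ·A_surf·T⁴ with A_surf = 4πr² = 27.53 m².
T⁴ = 1848/(0.78·5.67×10⁻⁸·27.53) = 1.518×10⁹ K⁴.

T ≈ 197 K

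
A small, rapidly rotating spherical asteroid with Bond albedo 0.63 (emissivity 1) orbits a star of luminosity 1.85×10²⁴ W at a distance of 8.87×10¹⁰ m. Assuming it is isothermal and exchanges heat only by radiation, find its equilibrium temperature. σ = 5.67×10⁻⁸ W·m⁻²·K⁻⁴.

T ≈ 74.3 K

First find the stellar flux at distance d: S = L/(4πd²) = 1.85×10²⁴/(4π·(8.87×10¹⁰)²) = 18.71 W/m².
For an isothermal sphere, absorbed (1−a)S·πr² = emitted σ·4πr²·T⁴, so T⁴ = (1−a)S/(4σ).
T⁴ = 0.370·18.71/(4·5.67×10⁻⁸) = 3.053×10⁷ K⁴.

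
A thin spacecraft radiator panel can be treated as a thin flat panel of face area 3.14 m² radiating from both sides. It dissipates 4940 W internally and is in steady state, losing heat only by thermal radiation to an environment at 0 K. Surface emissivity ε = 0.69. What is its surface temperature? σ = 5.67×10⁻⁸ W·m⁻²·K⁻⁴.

T ≈ 377 K

Steady state: internal power = radiated power, P = εσA T⁴.
Radiating area A = 2·3.14 = 6.280 m².
T⁴ = P/(εσA) = 4940/(0.69·5.67×10⁻⁸·6.280) = 2.011×10¹⁰ K⁴.
T = (2.011×10¹⁰)^(1/4).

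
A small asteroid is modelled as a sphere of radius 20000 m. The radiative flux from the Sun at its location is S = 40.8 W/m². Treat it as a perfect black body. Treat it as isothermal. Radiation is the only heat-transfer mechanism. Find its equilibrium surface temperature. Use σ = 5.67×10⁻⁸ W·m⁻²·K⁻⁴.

At equilibrium, absorbed power = emitted power.
Absorbing cross-section = πr² = 1.257×10⁹ m²; emitting surface = 4πr² = 5.027×10⁹ m² (ratio 4).
S·A_cross = εσ·A_surf·T⁴  ⇒  T⁴ = S/(4σ).
T⁴ = 1.00·40.8/(4·5.67×10⁻⁸) = 1.799×10⁸ K⁴.
T = (1.799×10⁸)^(1/4).

T ≈ 116 K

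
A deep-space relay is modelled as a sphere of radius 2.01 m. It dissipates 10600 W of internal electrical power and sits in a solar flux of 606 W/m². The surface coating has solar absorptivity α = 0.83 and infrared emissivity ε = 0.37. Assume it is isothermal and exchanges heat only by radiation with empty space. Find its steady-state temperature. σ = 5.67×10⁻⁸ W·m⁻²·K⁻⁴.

T ≈ 355 K

At steady state, absorbed solar power + internal power = radiated power.
Absorbed: α·S·A_cross = 0.83·606·12.69 = 6384 W (cross-section πr²).
Total input = 6384 + 10600 = 16980 W.
Radiated: εσ·A_surf·T⁴ with A_surf = 4πr² = 50.77 m².
T⁴ = 16980/(0.37·5.67×10⁻⁸·50.77) = 1.595×10¹⁰ K⁴.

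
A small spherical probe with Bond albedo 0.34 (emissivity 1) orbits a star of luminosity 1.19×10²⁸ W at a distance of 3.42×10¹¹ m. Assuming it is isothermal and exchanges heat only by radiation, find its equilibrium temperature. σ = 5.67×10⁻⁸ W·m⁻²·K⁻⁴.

T ≈ 392 K

First find the stellar flux at distance d: S = L/(4πd²) = 1.19×10²⁸/(4π·(3.42×10¹¹)²) = 8096 W/m².
For an isothermal sphere, absorbed (1−a)S·πr² = emitted σ·4πr²·T⁴, so T⁴ = (1−a)S/(4σ).
T⁴ = 0.660·8096/(4·5.67×10⁻⁸) = 2.356×10¹⁰ K⁴.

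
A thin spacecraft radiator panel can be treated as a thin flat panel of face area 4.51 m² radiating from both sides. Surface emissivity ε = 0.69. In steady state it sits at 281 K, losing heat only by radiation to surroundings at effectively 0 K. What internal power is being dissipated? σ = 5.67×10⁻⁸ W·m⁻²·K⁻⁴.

P ≈ 2200 W

Steady state: P = εσA T⁴.
A = 2·4.51 = 9.020 m²; T⁴ = (281)⁴ = 6.235×10⁹ K⁴.
P = 0.69 × 5.67×10⁻⁸ × 9.020 × 6.235×10⁹.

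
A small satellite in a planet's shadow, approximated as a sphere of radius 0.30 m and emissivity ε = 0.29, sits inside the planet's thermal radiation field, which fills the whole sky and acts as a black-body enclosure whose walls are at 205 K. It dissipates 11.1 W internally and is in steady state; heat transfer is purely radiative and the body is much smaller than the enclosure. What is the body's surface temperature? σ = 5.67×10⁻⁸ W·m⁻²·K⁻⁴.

For a small grey body in a large enclosure, net radiated power = εσA(T⁴ − T_w⁴).
Steady state: P = εσA(T⁴ − T_w⁴) with A = 4πr² = 1.131 m².
T⁴ = P/(εσA) + T_w⁴ = 11.1/(0.29·5.67×10⁻⁸·1.131) + (205)⁴
    = 5.969×10⁸ + 1.766×10⁹ = 2.363×10⁹ K⁴.

T ≈ 220 K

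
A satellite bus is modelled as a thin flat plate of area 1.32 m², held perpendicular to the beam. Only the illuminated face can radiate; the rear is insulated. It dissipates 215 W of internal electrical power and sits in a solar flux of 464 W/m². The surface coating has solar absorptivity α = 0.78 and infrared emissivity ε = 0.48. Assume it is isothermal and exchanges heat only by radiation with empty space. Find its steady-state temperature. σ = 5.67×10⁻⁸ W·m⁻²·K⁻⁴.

At steady state, absorbed solar power + internal power = radiated power.
Absorbed: α·S·A_cross = 0.78·464·1.320 = 477.7 W (cross-section A).
Total input = 477.7 + 215 = 692.7 W.
Radiated: εσ·A_surf·T⁴ with A_surf = A = 1.320 m².
T⁴ = 692.7/(0.48·5.67×10⁻⁸·1.320) = 1.928×10¹⁰ K⁴.

T ≈ 373 K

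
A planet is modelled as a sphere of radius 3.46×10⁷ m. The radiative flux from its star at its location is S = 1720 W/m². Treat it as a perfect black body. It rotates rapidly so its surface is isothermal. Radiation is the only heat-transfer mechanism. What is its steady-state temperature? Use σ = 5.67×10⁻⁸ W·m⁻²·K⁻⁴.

At equilibrium, absorbed power = emitted power.
Absorbing cross-section = πr² = 3.761×10¹⁵ m²; emitting surface = 4πr² = 1.504×10¹⁶ m² (ratio 4).
S·A_cross = εσ·A_surf·T⁴  ⇒  T⁴ = S/(4σ).
T⁴ = 1.00·1720/(4·5.67×10⁻⁸) = 7.584×10⁹ K⁴.
T = (7.584×10⁹)^(1/4).

T ≈ 295 K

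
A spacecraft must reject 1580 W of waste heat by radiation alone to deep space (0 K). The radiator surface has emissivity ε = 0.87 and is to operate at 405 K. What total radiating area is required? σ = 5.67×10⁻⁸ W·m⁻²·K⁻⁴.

A ≈ 1.19 m²

P = εσA T⁴ ⇒ A = P/(εσT⁴).
T⁴ = 2.690×10¹⁰ K⁴.
A = 1580/(0.87 × 5.67×10⁻⁸ × 2.690×10¹⁰).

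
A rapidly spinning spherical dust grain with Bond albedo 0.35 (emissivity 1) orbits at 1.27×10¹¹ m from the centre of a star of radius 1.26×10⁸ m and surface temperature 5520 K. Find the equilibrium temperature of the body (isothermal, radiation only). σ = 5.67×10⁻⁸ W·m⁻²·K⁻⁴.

The star's surface emits σT_*⁴; at distance d the flux is S = σT_*⁴(R_*/d)².
S = 5.67×10⁻⁸·(5520)⁴·(1.26×10⁸/1.27×10¹¹)² = 51.82 W/m².
For an isothermal sphere T⁴ = (1−a)S/(4σ) = 1.485×10⁸ K⁴.

T ≈ 110 K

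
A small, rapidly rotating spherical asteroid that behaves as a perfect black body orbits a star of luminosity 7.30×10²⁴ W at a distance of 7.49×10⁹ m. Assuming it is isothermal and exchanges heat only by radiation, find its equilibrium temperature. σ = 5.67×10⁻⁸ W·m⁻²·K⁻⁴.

T ≈ 462 K

First find the stellar flux at distance d: S = L/(4πd²) = 7.30×10²⁴/(4π·(7.49×10⁹)²) = 10350 W/m².
For an isothermal sphere, absorbed (1−a)S·πr² = emitted σ·4πr²·T⁴, so T⁴ = (1−a)S/(4σ).
T⁴ = 1.00·10350/(4·5.67×10⁻⁸) = 4.566×10¹⁰ K⁴.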